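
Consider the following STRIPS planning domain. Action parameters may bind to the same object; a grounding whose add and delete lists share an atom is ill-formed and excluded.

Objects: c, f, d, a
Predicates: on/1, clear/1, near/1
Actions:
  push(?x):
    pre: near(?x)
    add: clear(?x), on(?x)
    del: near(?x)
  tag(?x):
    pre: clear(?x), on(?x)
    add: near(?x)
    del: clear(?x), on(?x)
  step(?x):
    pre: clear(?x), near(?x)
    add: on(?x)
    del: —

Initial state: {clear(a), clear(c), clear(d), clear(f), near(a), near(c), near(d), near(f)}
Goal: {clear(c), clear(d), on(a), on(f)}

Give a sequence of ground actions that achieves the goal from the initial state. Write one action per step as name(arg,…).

push(f); push(a)

1. push(f)  →  {clear(a), clear(c), clear(d), clear(f), near(a), near(c), near(d), on(f)}
2. push(a)  →  {clear(a), clear(c), clear(d), clear(f), near(c), near(d), on(a), on(f)}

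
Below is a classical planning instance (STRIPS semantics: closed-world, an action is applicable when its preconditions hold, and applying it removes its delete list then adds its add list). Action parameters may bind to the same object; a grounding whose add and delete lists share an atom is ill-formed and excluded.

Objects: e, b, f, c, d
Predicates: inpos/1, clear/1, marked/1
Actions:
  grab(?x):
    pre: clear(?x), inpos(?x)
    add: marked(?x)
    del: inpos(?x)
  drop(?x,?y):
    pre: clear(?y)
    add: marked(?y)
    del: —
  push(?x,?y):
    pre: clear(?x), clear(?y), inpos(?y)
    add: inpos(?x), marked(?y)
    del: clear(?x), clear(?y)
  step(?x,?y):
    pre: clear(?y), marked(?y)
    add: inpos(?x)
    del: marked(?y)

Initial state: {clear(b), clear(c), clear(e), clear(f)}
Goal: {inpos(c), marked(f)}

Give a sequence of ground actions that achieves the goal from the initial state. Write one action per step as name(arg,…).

drop(e,e); drop(e,f); step(c,e)

1. drop(e,e)  →  {clear(b), clear(c), clear(e), clear(f), marked(e)}
2. drop(e,f)  →  {clear(b), clear(c), clear(e), clear(f), marked(e), marked(f)}
3. step(c,e)  →  {clear(b), clear(c), clear(e), clear(f), inpos(c), marked(f)}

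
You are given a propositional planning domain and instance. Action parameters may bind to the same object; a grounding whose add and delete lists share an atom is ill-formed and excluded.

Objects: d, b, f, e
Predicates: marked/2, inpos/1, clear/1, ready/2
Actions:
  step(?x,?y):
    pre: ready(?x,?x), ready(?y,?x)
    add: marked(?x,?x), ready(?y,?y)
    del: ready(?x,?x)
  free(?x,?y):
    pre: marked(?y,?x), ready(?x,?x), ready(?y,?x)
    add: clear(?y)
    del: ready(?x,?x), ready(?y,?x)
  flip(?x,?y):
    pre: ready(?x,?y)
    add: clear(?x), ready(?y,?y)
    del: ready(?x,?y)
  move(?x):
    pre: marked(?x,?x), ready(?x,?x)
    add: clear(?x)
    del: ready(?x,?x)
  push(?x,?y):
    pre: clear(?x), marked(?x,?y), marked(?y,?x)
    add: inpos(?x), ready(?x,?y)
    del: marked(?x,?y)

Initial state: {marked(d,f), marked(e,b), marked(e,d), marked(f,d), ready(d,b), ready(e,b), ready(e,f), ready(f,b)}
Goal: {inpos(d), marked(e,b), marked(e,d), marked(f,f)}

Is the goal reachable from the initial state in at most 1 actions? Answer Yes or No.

No

1. flip(d,b)  →  {clear(d), marked(d,f), marked(e,b), marked(e,d), marked(f,d), ready(b,b), ready(e,b), ready(e,f), ready(f,b)}
2. step(b,f)  →  {clear(d), marked(b,b), marked(d,f), marked(e,b), marked(e,d), marked(f,d), ready(e,b), ready(e,f), ready(f,b), ready(f,f)}
3. step(f,e)  →  {clear(d), marked(b,b), marked(d,f), marked(e,b), marked(e,d), marked(f,d), marked(f,f), ready(e,b), ready(e,e), ready(e,f), ready(f,b)}
4. push(d,f)  →  {clear(d), inpos(d), marked(b,b), marked(e,b), marked(e,d), marked(f,d), marked(f,f), ready(d,f), ready(e,b), ready(e,e), ready(e,f), ready(f,b)}
optimal plan length = 4; 4 > 1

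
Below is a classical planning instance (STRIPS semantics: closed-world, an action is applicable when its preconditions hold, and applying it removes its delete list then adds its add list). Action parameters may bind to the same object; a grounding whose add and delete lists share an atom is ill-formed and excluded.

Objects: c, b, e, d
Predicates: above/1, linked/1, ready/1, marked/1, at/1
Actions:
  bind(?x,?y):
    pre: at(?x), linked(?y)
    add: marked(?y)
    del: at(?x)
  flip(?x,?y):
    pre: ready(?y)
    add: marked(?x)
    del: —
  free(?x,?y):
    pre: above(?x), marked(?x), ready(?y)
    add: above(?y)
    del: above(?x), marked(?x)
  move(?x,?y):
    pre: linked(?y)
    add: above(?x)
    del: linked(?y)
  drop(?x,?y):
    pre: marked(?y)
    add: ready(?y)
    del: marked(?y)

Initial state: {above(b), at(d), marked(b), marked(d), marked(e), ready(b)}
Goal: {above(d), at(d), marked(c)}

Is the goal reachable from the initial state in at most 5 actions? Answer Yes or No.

Yes

1. flip(c,b)  →  {above(b), at(d), marked(b), marked(c), marked(d), marked(e), ready(b)}
2. drop(c,d)  →  {above(b), at(d), marked(b), marked(c), marked(e), ready(b), ready(d)}
3. free(b,d)  →  {above(d), at(d), marked(c), marked(e), ready(b), ready(d)}
optimal plan length = 3; 3 ≤ 5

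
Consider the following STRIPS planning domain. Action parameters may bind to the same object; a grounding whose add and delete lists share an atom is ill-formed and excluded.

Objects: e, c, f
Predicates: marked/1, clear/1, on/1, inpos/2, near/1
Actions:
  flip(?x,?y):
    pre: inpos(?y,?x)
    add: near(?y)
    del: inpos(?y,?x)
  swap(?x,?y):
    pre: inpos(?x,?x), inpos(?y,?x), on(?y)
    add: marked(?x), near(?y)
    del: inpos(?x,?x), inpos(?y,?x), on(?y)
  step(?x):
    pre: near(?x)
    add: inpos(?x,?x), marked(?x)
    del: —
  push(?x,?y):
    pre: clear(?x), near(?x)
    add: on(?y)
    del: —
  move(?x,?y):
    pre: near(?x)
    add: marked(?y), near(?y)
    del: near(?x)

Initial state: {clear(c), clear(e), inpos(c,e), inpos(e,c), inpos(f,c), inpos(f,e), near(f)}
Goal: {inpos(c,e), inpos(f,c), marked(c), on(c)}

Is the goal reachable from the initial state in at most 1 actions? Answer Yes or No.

No

1. move(f,c)  →  {clear(c), clear(e), inpos(c,e), inpos(e,c), inpos(f,c), inpos(f,e), marked(c), near(c)}
2. push(c,c)  →  {clear(c), clear(e), inpos(c,e), inpos(e,c), inpos(f,c), inpos(f,e), marked(c), near(c), on(c)}
optimal plan length = 2; 2 > 1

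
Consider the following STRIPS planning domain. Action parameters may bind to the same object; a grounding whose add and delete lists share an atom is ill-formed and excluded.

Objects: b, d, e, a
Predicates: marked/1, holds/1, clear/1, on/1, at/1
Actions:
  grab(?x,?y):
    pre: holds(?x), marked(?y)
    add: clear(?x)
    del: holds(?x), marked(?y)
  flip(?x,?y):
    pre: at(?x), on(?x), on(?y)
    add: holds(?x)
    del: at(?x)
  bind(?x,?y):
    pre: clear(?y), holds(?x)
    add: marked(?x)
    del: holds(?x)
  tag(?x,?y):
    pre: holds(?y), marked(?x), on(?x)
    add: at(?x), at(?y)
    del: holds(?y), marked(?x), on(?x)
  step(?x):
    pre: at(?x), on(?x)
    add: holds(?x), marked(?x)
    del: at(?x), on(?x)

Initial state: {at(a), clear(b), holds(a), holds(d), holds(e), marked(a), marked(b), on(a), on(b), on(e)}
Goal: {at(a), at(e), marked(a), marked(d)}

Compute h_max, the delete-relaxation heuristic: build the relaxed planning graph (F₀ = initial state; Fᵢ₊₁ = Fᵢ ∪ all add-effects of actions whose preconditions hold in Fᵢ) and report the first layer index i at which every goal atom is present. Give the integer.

F0 = init (10 atoms)
F1 = F0 ∪ {at(b), at(d), at(e), clear(a), clear(d), clear(e), marked(d), marked(e)}  (18 atoms)
goal ⊆ F1  ⇒  h_max = 1

1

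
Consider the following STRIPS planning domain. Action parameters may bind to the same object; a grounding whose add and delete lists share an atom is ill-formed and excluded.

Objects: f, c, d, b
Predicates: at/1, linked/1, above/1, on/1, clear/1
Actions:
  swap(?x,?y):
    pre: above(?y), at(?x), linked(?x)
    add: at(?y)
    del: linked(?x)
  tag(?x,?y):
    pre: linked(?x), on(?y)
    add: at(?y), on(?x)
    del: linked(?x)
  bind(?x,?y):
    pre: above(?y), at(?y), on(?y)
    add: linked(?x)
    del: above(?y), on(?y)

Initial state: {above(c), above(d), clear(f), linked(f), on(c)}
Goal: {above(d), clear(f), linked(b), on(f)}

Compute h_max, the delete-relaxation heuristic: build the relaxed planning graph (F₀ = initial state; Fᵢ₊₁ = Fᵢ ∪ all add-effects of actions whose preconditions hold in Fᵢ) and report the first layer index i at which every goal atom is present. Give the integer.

F0 = init (5 atoms)
F1 = F0 ∪ {at(c), on(f)}  (7 atoms)
F2 = F1 ∪ {at(f), linked(b), linked(c), linked(d)}  (11 atoms)
goal ⊆ F2  ⇒  h_max = 2

2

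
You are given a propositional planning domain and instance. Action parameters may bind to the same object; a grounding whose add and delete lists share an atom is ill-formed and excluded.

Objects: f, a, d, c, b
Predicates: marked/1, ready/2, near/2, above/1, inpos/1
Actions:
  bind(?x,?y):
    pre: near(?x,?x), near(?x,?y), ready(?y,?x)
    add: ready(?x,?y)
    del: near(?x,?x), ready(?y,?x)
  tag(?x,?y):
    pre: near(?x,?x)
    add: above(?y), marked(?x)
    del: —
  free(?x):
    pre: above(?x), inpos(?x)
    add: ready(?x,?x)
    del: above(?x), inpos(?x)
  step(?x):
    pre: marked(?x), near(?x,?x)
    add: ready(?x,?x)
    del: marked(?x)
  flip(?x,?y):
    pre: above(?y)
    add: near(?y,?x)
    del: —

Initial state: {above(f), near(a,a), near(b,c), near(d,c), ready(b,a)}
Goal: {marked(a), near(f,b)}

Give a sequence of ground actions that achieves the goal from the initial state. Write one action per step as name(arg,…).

1. tag(a,f)  →  {above(f), marked(a), near(a,a), near(b,c), near(d,c), ready(b,a)}
2. flip(b,f)  →  {above(f), marked(a), near(a,a), near(b,c), near(d,c), near(f,b), ready(b,a)}

tag(a,f); flip(b,f)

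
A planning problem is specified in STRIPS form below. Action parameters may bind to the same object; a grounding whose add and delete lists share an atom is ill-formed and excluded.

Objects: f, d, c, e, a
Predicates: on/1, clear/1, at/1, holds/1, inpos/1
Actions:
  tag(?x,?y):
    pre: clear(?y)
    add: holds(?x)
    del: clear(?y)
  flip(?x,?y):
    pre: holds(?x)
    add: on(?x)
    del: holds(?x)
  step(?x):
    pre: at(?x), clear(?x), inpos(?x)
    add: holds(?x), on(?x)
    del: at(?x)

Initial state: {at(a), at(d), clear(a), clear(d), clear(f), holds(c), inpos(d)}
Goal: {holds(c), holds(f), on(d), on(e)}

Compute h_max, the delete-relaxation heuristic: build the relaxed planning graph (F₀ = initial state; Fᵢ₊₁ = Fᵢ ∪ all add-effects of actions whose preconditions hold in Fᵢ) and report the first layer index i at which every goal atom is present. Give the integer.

2

F0 = init (7 atoms)
F1 = F0 ∪ {holds(a), holds(d), holds(e), holds(f), on(c), on(d)}  (13 atoms)
F2 = F1 ∪ {on(a), on(e), on(f)}  (16 atoms)
goal ⊆ F2  ⇒  h_max = 2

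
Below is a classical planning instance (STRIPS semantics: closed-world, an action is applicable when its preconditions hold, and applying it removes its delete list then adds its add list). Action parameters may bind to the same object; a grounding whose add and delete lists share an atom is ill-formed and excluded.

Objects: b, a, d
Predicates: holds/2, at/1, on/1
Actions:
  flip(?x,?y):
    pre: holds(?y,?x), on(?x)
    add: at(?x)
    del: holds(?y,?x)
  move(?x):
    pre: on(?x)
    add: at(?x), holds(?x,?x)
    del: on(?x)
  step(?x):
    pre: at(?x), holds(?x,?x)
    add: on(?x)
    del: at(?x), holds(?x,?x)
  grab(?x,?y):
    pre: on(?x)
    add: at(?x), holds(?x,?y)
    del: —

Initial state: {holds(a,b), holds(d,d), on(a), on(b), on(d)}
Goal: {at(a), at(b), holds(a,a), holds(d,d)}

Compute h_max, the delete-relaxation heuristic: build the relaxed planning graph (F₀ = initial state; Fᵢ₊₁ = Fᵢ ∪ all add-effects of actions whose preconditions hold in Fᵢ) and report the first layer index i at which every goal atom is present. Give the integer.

1

F0 = init (5 atoms)
F1 = F0 ∪ {at(a), at(b), at(d), holds(a,a), holds(a,d), holds(b,a), holds(b,b), holds(b,d), holds(d,a), holds(d,b)}  (15 atoms)
goal ⊆ F1  ⇒  h_max = 1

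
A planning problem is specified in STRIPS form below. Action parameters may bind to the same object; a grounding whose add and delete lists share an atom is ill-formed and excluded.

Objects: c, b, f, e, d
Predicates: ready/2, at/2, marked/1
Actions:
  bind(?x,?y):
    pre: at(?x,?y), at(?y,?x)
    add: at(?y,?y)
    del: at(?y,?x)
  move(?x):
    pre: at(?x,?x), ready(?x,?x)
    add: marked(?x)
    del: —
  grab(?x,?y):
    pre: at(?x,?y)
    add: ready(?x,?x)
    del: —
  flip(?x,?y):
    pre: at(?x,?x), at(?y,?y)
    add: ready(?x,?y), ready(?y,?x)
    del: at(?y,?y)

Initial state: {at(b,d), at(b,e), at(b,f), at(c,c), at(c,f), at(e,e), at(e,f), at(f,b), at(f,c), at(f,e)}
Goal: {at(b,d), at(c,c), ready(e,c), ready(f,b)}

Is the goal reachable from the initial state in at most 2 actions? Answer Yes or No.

1. bind(c,f)  →  {at(b,d), at(b,e), at(b,f), at(c,c), at(c,f), at(e,e), at(e,f), at(f,b), at(f,e), at(f,f)}
2. bind(f,b)  →  {at(b,b), at(b,d), at(b,e), at(c,c), at(c,f), at(e,e), at(e,f), at(f,b), at(f,e), at(f,f)}
3. flip(c,e)  →  {at(b,b), at(b,d), at(b,e), at(c,c), at(c,f), at(e,f), at(f,b), at(f,e), at(f,f), ready(c,e), ready(e,c)}
4. flip(b,f)  →  {at(b,b), at(b,d), at(b,e), at(c,c), at(c,f), at(e,f), at(f,b), at(f,e), ready(b,f), ready(c,e), ready(e,c), ready(f,b)}
optimal plan length = 4; 4 > 2

No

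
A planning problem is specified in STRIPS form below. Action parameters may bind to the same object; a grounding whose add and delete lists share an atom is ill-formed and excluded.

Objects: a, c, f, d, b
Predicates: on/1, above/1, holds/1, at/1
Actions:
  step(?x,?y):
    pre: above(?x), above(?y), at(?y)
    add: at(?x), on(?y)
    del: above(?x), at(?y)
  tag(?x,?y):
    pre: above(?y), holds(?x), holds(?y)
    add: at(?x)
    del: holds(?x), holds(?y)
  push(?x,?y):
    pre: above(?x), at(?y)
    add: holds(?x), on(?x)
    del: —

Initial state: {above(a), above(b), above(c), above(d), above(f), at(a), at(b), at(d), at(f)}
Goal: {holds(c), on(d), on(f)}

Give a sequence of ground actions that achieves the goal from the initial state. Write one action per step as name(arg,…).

step(a,f); step(f,d); push(c,a)

1. step(a,f)  →  {above(b), above(c), above(d), above(f), at(a), at(b), at(d), on(f)}
2. step(f,d)  →  {above(b), above(c), above(d), at(a), at(b), at(f), on(d), on(f)}
3. push(c,a)  →  {above(b), above(c), above(d), at(a), at(b), at(f), holds(c), on(c), on(d), on(f)}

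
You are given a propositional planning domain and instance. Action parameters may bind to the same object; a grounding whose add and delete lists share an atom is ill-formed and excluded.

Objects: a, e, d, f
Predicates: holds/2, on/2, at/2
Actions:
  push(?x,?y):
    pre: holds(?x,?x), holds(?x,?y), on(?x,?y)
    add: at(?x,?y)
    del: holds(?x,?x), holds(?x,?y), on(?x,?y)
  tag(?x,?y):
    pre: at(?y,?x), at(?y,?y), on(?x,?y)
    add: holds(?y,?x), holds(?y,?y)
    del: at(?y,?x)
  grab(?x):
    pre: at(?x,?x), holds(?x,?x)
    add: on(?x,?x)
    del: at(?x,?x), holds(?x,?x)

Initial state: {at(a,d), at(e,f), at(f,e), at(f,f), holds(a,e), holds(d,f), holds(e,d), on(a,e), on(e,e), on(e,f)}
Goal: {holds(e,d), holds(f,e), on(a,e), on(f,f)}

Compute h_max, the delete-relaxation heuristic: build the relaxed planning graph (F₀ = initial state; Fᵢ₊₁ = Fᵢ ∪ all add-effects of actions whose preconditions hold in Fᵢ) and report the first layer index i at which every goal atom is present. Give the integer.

F0 = init (10 atoms)
F1 = F0 ∪ {holds(f,e), holds(f,f)}  (12 atoms)
F2 = F1 ∪ {on(f,f)}  (13 atoms)
goal ⊆ F2  ⇒  h_max = 2

2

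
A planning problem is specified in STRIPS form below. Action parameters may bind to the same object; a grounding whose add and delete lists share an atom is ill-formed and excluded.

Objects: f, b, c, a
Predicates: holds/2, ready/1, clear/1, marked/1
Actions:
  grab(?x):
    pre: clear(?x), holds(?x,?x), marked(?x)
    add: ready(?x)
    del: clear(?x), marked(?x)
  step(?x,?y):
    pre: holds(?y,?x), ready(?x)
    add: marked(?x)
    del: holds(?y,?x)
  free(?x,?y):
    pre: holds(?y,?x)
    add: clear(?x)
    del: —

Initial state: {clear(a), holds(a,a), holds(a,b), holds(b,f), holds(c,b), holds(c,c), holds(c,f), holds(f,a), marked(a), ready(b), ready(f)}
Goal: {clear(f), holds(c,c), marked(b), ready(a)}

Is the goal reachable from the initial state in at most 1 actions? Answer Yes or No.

No

1. grab(a)  →  {holds(a,a), holds(a,b), holds(b,f), holds(c,b), holds(c,c), holds(c,f), holds(f,a), ready(a), ready(b), ready(f)}
2. step(b,c)  →  {holds(a,a), holds(a,b), holds(b,f), holds(c,c), holds(c,f), holds(f,a), marked(b), ready(a), ready(b), ready(f)}
3. free(f,b)  →  {clear(f), holds(a,a), holds(a,b), holds(b,f), holds(c,c), holds(c,f), holds(f,a), marked(b), ready(a), ready(b), ready(f)}
optimal plan length = 3; 3 > 1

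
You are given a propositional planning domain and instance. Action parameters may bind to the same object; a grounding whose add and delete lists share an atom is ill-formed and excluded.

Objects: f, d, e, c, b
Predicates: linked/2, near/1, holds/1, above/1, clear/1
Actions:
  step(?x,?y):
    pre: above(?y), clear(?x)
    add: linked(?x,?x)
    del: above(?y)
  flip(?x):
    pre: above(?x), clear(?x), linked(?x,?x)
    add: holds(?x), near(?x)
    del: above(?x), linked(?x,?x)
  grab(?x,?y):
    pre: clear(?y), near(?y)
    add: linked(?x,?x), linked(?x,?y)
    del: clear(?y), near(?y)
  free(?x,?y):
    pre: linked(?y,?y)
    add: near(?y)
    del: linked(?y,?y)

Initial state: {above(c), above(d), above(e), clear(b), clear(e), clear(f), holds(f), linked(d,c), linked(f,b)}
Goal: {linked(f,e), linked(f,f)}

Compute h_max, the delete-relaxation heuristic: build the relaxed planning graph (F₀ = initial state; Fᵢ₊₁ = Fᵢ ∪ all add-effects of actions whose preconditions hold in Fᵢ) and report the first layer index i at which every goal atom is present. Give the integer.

F0 = init (9 atoms)
F1 = F0 ∪ {linked(b,b), linked(e,e), linked(f,f)}  (12 atoms)
F2 = F1 ∪ {holds(e), near(b), near(e), near(f)}  (16 atoms)
F3 = F2 ∪ {linked(b,e), linked(b,f), linked(c,b), linked(c,c), linked(c,e), linked(c,f), linked(d,b), linked(d,d), linked(d,e), linked(d,f), linked(e,b), linked(e,f), linked(f,e)}  (29 atoms)
goal ⊆ F3  ⇒  h_max = 3

3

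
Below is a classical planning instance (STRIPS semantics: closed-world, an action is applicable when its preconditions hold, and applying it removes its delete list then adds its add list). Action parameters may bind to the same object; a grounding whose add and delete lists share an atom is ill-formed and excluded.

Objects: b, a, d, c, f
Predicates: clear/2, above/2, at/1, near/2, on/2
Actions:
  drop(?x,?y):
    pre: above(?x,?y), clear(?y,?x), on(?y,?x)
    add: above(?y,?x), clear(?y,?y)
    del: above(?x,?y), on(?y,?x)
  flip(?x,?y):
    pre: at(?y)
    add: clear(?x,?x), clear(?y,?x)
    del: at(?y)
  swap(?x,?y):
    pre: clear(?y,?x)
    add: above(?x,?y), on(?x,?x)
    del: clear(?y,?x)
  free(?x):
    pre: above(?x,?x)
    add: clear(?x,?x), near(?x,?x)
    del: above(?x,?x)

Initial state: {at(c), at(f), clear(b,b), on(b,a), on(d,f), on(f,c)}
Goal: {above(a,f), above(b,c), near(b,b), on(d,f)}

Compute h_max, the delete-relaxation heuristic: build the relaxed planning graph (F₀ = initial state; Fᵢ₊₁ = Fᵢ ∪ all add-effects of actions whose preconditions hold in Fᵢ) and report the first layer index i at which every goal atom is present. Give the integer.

2

F0 = init (6 atoms)
F1 = F0 ∪ {above(b,b), clear(a,a), clear(c,a), clear(c,b), clear(c,c), clear(c,d), clear(c,f), clear(d,d), clear(f,a), clear(f,b), clear(f,c), clear(f,d), clear(f,f), on(b,b)}  (20 atoms)
F2 = F1 ∪ {above(a,a), above(a,c), above(a,f), above(b,c), above(b,f), above(c,c), above(c,f), above(d,c), above(d,d), above(d,f), above(f,c), above(f,f), near(b,b), on(a,a), on(c,c), on(d,d), on(f,f)}  (37 atoms)
goal ⊆ F2  ⇒  h_max = 2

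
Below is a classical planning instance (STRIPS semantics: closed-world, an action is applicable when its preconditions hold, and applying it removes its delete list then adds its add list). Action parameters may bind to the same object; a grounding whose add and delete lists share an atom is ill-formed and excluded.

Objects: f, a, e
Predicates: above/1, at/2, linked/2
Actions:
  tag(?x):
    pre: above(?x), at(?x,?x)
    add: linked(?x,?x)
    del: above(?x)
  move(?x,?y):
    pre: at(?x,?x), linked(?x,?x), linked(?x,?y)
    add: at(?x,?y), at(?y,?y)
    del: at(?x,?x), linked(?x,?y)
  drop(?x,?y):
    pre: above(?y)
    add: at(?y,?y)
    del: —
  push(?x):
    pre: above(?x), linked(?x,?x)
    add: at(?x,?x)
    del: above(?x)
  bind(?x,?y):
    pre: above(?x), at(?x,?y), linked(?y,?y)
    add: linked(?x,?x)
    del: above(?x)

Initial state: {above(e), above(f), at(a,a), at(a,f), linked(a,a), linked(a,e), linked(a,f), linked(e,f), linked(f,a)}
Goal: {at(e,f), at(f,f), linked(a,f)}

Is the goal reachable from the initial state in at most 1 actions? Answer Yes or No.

No

1. move(a,e)  →  {above(e), above(f), at(a,e), at(a,f), at(e,e), linked(a,a), linked(a,f), linked(e,f), linked(f,a)}
2. tag(e)  →  {above(f), at(a,e), at(a,f), at(e,e), linked(a,a), linked(a,f), linked(e,e), linked(e,f), linked(f,a)}
3. move(e,f)  →  {above(f), at(a,e), at(a,f), at(e,f), at(f,f), linked(a,a), linked(a,f), linked(e,e), linked(f,a)}
optimal plan length = 3; 3 > 1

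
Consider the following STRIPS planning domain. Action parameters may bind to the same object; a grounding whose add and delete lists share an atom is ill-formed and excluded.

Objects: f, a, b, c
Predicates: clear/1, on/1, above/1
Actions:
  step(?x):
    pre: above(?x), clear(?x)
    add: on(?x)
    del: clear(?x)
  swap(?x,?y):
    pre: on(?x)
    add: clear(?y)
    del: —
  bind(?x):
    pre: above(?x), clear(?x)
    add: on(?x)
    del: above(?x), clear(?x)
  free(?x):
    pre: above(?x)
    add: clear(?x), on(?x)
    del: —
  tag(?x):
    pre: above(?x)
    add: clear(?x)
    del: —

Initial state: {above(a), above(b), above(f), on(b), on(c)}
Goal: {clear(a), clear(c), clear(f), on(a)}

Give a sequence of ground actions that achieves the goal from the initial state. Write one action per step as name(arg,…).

1. swap(b,f)  →  {above(a), above(b), above(f), clear(f), on(b), on(c)}
2. swap(b,c)  →  {above(a), above(b), above(f), clear(c), clear(f), on(b), on(c)}
3. free(a)  →  {above(a), above(b), above(f), clear(a), clear(c), clear(f), on(a), on(b), on(c)}

swap(b,f); swap(b,c); free(a)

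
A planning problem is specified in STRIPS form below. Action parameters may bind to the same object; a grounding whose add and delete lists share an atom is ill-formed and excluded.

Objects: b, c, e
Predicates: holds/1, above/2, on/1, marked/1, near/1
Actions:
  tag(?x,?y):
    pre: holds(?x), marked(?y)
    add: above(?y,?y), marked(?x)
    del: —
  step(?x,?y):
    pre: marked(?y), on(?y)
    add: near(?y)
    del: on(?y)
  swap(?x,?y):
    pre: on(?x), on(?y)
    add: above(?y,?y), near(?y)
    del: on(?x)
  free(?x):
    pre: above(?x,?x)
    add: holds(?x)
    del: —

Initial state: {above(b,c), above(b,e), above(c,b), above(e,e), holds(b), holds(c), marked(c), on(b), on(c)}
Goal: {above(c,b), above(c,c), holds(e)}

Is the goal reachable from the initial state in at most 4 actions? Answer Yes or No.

1. tag(b,c)  →  {above(b,c), above(b,e), above(c,b), above(c,c), above(e,e), holds(b), holds(c), marked(b), marked(c), on(b), on(c)}
2. free(e)  →  {above(b,c), above(b,e), above(c,b), above(c,c), above(e,e), holds(b), holds(c), holds(e), marked(b), marked(c), on(b), on(c)}
optimal plan length = 2; 2 ≤ 4

Yes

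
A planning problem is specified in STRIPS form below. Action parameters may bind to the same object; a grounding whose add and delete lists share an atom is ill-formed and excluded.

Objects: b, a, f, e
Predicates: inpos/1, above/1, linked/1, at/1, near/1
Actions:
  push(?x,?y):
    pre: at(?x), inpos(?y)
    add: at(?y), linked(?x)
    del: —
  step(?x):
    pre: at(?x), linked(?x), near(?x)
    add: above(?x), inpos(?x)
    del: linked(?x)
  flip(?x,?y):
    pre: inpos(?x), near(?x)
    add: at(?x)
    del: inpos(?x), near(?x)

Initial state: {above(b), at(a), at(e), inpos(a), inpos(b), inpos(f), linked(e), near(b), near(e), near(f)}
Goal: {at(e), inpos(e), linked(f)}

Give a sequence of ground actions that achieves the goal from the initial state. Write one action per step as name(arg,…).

push(a,f); push(f,b); step(e)

1. push(a,f)  →  {above(b), at(a), at(e), at(f), inpos(a), inpos(b), inpos(f), linked(a), linked(e), near(b), near(e), near(f)}
2. push(f,b)  →  {above(b), at(a), at(b), at(e), at(f), inpos(a), inpos(b), inpos(f), linked(a), linked(e), linked(f), near(b), near(e), near(f)}
3. step(e)  →  {above(b), above(e), at(a), at(b), at(e), at(f), inpos(a), inpos(b), inpos(e), inpos(f), linked(a), linked(f), near(b), near(e), near(f)}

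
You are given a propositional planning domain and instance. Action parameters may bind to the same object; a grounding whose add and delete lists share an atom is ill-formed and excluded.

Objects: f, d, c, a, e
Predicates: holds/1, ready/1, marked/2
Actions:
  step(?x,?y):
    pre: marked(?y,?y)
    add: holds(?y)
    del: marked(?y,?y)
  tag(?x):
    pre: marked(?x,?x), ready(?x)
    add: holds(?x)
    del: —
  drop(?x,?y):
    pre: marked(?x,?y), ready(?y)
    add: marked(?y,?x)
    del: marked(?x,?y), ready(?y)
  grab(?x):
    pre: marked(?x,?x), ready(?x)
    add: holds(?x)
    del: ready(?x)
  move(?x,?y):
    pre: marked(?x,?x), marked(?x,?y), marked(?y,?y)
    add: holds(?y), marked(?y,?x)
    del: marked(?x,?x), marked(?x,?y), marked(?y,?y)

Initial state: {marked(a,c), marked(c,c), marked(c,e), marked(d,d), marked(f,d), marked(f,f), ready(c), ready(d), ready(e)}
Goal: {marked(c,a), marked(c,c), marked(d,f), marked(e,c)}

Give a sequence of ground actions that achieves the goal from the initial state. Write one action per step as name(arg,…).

1. drop(f,d)  →  {marked(a,c), marked(c,c), marked(c,e), marked(d,d), marked(d,f), marked(f,f), ready(c), ready(e)}
2. drop(c,e)  →  {marked(a,c), marked(c,c), marked(d,d), marked(d,f), marked(e,c), marked(f,f), ready(c)}
3. drop(a,c)  →  {marked(c,a), marked(c,c), marked(d,d), marked(d,f), marked(e,c), marked(f,f)}

drop(f,d); drop(c,e); drop(a,c)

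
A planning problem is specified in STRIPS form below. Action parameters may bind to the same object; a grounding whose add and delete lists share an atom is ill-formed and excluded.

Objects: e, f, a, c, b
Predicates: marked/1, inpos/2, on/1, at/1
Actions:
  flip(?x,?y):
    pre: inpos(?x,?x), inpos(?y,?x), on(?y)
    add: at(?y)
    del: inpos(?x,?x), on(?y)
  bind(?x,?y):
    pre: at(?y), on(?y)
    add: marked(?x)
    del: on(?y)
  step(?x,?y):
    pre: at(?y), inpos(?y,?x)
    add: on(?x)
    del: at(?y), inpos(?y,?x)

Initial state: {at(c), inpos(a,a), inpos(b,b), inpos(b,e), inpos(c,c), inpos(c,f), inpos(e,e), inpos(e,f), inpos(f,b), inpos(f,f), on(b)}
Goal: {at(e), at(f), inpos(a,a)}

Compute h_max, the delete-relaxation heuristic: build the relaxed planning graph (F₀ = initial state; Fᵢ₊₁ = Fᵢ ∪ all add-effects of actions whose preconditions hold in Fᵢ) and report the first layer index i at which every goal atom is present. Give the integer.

F0 = init (11 atoms)
F1 = F0 ∪ {at(b), on(c), on(f)}  (14 atoms)
F2 = F1 ∪ {at(f), marked(a), marked(b), marked(c), marked(e), marked(f), on(e)}  (21 atoms)
F3 = F2 ∪ {at(e)}  (22 atoms)
goal ⊆ F3  ⇒  h_max = 3

3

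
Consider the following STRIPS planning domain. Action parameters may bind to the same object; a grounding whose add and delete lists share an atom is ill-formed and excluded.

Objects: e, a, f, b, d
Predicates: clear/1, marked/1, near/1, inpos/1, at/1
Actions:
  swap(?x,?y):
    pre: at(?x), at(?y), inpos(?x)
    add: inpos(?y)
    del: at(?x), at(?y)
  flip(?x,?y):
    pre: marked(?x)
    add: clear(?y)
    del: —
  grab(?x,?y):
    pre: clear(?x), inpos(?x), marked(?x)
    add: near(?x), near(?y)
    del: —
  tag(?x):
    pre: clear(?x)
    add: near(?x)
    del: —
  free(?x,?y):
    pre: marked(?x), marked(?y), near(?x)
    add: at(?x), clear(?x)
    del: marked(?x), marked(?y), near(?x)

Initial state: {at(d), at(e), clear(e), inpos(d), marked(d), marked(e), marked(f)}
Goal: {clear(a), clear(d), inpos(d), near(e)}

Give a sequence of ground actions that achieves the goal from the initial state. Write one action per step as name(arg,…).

1. flip(e,a)  →  {at(d), at(e), clear(a), clear(e), inpos(d), marked(d), marked(e), marked(f)}
2. flip(e,d)  →  {at(d), at(e), clear(a), clear(d), clear(e), inpos(d), marked(d), marked(e), marked(f)}
3. grab(d,e)  →  {at(d), at(e), clear(a), clear(d), clear(e), inpos(d), marked(d), marked(e), marked(f), near(d), near(e)}

flip(e,a); flip(e,d); grab(d,e)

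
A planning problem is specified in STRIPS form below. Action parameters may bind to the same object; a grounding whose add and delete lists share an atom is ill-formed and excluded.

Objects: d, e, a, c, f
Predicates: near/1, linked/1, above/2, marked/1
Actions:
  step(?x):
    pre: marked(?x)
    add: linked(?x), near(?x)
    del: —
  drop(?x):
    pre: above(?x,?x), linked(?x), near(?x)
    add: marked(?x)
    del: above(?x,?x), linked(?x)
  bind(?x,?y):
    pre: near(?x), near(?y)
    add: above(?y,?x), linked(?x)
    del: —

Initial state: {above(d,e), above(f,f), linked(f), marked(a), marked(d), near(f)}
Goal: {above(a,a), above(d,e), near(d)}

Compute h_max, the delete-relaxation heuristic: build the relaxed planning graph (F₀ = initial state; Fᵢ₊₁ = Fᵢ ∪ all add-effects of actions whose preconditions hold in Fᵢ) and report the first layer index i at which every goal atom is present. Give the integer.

F0 = init (6 atoms)
F1 = F0 ∪ {linked(a), linked(d), marked(f), near(a), near(d)}  (11 atoms)
F2 = F1 ∪ {above(a,a), above(a,d), above(a,f), above(d,a), above(d,d), above(d,f), above(f,a), above(f,d)}  (19 atoms)
goal ⊆ F2  ⇒  h_max = 2

2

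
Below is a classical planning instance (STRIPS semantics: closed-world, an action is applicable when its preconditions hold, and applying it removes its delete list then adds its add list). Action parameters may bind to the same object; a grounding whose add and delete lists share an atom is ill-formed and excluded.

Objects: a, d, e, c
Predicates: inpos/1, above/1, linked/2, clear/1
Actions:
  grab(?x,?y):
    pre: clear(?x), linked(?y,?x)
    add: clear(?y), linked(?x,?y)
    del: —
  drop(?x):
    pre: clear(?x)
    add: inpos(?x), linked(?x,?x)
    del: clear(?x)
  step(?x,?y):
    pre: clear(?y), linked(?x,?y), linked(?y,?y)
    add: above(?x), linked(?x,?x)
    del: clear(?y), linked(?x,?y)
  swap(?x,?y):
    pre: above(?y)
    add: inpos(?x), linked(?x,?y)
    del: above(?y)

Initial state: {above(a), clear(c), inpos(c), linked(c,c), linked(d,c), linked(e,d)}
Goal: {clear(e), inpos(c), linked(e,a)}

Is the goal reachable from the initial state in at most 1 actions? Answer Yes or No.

1. grab(c,d)  →  {above(a), clear(c), clear(d), inpos(c), linked(c,c), linked(c,d), linked(d,c), linked(e,d)}
2. grab(d,e)  →  {above(a), clear(c), clear(d), clear(e), inpos(c), linked(c,c), linked(c,d), linked(d,c), linked(d,e), linked(e,d)}
3. swap(e,a)  →  {clear(c), clear(d), clear(e), inpos(c), inpos(e), linked(c,c), linked(c,d), linked(d,c), linked(d,e), linked(e,a), linked(e,d)}
optimal plan length = 3; 3 > 1

No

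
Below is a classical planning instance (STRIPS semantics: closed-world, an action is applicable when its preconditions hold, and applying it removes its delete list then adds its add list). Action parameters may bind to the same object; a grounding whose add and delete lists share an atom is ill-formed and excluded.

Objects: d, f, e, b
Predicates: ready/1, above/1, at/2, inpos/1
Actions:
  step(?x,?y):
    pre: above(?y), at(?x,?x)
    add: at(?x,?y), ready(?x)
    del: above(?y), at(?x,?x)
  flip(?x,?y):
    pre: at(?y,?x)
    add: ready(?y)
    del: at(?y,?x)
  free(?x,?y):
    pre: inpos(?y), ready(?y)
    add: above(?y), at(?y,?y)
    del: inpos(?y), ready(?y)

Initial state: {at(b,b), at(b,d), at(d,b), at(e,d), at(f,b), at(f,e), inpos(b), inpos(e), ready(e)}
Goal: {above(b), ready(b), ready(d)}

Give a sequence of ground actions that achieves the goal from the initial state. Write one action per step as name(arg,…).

flip(d,b); flip(b,d); free(d,b); flip(b,b)

1. flip(d,b)  →  {at(b,b), at(d,b), at(e,d), at(f,b), at(f,e), inpos(b), inpos(e), ready(b), ready(e)}
2. flip(b,d)  →  {at(b,b), at(e,d), at(f,b), at(f,e), inpos(b), inpos(e), ready(b), ready(d), ready(e)}
3. free(d,b)  →  {above(b), at(b,b), at(e,d), at(f,b), at(f,e), inpos(e), ready(d), ready(e)}
4. flip(b,b)  →  {above(b), at(e,d), at(f,b), at(f,e), inpos(e), ready(b), ready(d), ready(e)}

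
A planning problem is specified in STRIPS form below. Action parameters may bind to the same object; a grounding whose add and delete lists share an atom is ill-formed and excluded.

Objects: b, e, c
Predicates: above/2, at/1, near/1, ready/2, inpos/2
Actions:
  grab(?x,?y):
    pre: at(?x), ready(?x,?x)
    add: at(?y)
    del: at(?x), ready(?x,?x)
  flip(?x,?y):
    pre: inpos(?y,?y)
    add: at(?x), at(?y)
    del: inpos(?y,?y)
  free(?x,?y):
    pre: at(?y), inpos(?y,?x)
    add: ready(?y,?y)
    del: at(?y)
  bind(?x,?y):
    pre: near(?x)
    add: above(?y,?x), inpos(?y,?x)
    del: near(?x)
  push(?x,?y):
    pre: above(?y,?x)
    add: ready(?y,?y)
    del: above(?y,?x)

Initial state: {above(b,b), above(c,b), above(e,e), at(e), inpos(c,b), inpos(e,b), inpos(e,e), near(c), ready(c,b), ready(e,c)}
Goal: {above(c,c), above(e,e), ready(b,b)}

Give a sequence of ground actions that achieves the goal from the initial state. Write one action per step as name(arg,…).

1. bind(c,c)  →  {above(b,b), above(c,b), above(c,c), above(e,e), at(e), inpos(c,b), inpos(c,c), inpos(e,b), inpos(e,e), ready(c,b), ready(e,c)}
2. push(b,b)  →  {above(c,b), above(c,c), above(e,e), at(e), inpos(c,b), inpos(c,c), inpos(e,b), inpos(e,e), ready(b,b), ready(c,b), ready(e,c)}

bind(c,c); push(b,b)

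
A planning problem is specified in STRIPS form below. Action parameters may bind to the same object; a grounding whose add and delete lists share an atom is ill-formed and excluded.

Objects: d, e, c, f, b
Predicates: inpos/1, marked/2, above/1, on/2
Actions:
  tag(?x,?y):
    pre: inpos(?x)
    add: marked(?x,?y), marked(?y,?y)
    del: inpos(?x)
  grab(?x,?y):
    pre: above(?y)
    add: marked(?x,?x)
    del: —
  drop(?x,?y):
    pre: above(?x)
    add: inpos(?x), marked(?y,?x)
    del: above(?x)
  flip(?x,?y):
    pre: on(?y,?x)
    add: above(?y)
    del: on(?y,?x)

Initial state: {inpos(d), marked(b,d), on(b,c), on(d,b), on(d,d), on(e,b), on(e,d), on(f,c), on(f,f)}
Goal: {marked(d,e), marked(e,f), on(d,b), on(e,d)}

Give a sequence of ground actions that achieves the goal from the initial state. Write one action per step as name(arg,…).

tag(d,e); flip(c,f); drop(f,e)

1. tag(d,e)  →  {marked(b,d), marked(d,e), marked(e,e), on(b,c), on(d,b), on(d,d), on(e,b), on(e,d), on(f,c), on(f,f)}
2. flip(c,f)  →  {above(f), marked(b,d), marked(d,e), marked(e,e), on(b,c), on(d,b), on(d,d), on(e,b), on(e,d), on(f,f)}
3. drop(f,e)  →  {inpos(f), marked(b,d), marked(d,e), marked(e,e), marked(e,f), on(b,c), on(d,b), on(d,d), on(e,b), on(e,d), on(f,f)}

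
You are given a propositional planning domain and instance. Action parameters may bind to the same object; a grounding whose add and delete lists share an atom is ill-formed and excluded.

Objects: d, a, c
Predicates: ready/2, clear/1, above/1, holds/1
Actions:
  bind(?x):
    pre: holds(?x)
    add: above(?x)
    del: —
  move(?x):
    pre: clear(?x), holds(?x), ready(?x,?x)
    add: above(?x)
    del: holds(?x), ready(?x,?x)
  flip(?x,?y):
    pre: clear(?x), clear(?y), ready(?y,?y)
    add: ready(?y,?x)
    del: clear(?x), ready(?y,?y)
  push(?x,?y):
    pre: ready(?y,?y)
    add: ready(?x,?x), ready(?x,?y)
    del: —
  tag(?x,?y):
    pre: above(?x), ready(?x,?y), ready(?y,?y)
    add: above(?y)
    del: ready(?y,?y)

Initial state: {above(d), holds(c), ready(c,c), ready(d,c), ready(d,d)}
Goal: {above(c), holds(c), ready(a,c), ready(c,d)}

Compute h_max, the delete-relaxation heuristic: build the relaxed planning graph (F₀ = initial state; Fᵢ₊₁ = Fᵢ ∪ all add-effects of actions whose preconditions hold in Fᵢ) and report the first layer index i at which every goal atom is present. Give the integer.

F0 = init (5 atoms)
F1 = F0 ∪ {above(c), ready(a,a), ready(a,c), ready(a,d), ready(c,d)}  (10 atoms)
goal ⊆ F1  ⇒  h_max = 1

1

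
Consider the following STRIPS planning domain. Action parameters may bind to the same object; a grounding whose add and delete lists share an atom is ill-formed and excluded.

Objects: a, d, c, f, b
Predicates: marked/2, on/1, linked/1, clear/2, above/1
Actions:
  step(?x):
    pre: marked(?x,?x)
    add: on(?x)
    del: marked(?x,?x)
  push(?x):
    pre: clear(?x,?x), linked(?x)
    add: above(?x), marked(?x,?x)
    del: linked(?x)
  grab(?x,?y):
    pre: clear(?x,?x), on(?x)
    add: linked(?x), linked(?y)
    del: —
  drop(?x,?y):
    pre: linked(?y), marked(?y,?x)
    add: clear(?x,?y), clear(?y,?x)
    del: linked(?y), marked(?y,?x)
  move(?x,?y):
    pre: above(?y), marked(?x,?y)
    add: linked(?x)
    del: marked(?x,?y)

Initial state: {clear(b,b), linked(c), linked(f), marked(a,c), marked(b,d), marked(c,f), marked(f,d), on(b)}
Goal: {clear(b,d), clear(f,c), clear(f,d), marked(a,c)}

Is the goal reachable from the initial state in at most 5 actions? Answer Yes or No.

Yes

1. grab(b,a)  →  {clear(b,b), linked(a), linked(b), linked(c), linked(f), marked(a,c), marked(b,d), marked(c,f), marked(f,d), on(b)}
2. drop(d,f)  →  {clear(b,b), clear(d,f), clear(f,d), linked(a), linked(b), linked(c), marked(a,c), marked(b,d), marked(c,f), on(b)}
3. drop(d,b)  →  {clear(b,b), clear(b,d), clear(d,b), clear(d,f), clear(f,d), linked(a), linked(c), marked(a,c), marked(c,f), on(b)}
4. drop(f,c)  →  {clear(b,b), clear(b,d), clear(c,f), clear(d,b), clear(d,f), clear(f,c), clear(f,d), linked(a), marked(a,c), on(b)}
optimal plan length = 4; 4 ≤ 5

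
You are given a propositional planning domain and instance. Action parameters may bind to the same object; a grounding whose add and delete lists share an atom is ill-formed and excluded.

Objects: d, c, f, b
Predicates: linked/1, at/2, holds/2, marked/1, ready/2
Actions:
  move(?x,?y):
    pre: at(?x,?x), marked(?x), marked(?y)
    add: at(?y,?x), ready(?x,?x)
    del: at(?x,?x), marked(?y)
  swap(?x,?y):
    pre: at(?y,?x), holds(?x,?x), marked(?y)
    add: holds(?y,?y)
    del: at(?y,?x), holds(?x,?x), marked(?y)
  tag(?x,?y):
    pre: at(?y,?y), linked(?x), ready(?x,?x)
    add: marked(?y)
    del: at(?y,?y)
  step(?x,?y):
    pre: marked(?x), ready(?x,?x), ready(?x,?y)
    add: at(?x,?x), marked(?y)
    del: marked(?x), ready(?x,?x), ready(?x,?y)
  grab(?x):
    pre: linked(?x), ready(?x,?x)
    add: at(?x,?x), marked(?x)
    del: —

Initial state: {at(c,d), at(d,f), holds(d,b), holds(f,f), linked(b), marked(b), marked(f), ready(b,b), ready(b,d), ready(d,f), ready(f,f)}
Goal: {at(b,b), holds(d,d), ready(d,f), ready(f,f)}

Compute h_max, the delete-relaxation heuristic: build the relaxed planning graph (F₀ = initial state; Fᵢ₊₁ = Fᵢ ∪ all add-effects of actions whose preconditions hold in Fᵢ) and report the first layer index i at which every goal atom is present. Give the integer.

2

F0 = init (11 atoms)
F1 = F0 ∪ {at(b,b), marked(d)}  (13 atoms)
F2 = F1 ∪ {at(d,b), at(f,b), holds(d,d)}  (16 atoms)
goal ⊆ F2  ⇒  h_max = 2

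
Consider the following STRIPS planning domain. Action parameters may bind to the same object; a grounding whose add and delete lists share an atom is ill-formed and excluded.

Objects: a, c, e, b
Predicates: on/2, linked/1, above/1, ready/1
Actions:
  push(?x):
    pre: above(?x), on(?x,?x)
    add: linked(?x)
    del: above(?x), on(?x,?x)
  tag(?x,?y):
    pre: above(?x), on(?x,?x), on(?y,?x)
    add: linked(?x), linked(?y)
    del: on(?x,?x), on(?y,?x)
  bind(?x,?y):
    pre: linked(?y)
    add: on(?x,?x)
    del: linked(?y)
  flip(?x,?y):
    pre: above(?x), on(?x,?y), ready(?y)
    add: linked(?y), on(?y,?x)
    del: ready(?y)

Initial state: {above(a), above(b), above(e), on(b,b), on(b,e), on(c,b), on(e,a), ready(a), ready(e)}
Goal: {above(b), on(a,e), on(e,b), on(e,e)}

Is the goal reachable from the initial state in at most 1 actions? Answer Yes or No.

1. flip(e,a)  →  {above(a), above(b), above(e), linked(a), on(a,e), on(b,b), on(b,e), on(c,b), on(e,a), ready(e)}
2. bind(e,a)  →  {above(a), above(b), above(e), on(a,e), on(b,b), on(b,e), on(c,b), on(e,a), on(e,e), ready(e)}
3. flip(b,e)  →  {above(a), above(b), above(e), linked(e), on(a,e), on(b,b), on(b,e), on(c,b), on(e,a), on(e,b), on(e,e)}
optimal plan length = 3; 3 > 1

No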